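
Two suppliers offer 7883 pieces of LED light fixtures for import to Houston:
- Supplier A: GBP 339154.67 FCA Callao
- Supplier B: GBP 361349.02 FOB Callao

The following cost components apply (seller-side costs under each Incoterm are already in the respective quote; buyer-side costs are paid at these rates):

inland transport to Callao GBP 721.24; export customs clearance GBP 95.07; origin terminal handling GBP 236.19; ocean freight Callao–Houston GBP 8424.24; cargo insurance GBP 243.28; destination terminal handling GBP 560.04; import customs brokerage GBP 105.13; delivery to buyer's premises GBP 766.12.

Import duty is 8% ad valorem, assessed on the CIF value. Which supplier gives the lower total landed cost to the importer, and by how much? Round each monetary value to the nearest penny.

Supplier A (FCA):
CIF value = FCA price + origin terminal + freight + insurance = 339154.67 + 236.19 + 8424.24 + 243.28 = 348058.38
Import duty = 348058.38 × 8% = 27844.67
Buyer bears (A): 236.19 + 8424.24 + 243.28 + 560.04 + 105.13 + 766.12 = 10335.00
Landed cost (A) = invoice 339154.67 + 10335.00 + duty 27844.67 = 377334.34
Supplier B (FOB):
CIF value = FOB price + freight + insurance = 361349.02 + 8424.24 + 243.28 = 370016.54
Import duty = 370016.54 × 8% = 29601.32
Buyer bears (B): 8424.24 + 243.28 + 560.04 + 105.13 + 766.12 = 10098.81
Landed cost (B) = invoice 361349.02 + 10098.81 + duty 29601.32 = 401049.15
Difference = |377334.34 − 401049.15| = 23714.81

Supplier A is cheaper by GBP 23714.81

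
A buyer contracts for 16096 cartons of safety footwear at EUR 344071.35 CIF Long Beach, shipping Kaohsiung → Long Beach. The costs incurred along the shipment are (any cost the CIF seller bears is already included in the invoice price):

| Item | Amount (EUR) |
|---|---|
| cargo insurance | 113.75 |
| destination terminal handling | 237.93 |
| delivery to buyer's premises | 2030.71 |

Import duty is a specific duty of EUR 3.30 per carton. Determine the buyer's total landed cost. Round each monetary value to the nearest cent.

Total landed cost: EUR 399456.79

CIF: the seller pays costs through ocean freight and marine insurance to the destination port.
Already in the invoice (seller's account under CIF): insurance — exclude.
The CIF price already equals the CIF value: 344071.35
Import duty = 16096 × 3.30 = 53116.80
Buyer bears: destination terminal 237.93 + delivery 2030.71 + duty 53116.80 = 55385.44
Landed cost = invoice 344071.35 + 55385.44 = 399456.79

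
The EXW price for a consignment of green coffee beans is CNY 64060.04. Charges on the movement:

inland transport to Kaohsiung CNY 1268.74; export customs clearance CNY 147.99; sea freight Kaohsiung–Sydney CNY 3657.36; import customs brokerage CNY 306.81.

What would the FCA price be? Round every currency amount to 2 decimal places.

Not relevant to the conversion: brokerage, freight — on the buyer under both terms; not part of either seller's price.
From EXW to FCA, the seller additionally bears: inland to port, export clearance.
FCA price = 64060.04 + 1268.74 + 147.99 = 65476.77

FCA price: CNY 65476.77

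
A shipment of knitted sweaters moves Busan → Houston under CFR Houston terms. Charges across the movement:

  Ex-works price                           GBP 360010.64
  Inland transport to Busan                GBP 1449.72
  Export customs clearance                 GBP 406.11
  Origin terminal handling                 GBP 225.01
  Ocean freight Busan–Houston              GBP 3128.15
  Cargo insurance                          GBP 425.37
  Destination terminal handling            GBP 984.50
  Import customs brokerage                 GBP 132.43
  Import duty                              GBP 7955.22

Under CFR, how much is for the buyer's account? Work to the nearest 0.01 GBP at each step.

CFR: the seller pays costs through ocean freight to the destination port, but not insurance.
Seller's account: goods 360010.64 + inland to port 1449.72 + export clearance 406.11 + origin terminal 225.01 + freight 3128.15 = 365219.63
Buyer's account: insurance 425.37 + destination terminal 984.50 + brokerage 132.43 + duty 7955.22 = 9497.52

Buyer's account: GBP 9497.52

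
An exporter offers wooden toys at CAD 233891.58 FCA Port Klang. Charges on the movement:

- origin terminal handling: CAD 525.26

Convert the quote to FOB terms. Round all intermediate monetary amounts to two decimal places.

FOB price: CAD 234416.84

From FCA to FOB, the seller additionally bears: origin terminal.
FOB price = 233891.58 + 525.26 = 234416.84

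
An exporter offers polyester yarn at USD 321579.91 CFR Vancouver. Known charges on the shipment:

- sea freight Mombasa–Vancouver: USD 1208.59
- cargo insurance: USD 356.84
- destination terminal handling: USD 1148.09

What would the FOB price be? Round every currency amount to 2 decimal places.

Not relevant to the conversion: destination terminal, insurance — on the buyer under both terms; not part of either seller's price.
From CFR to FOB, the seller no longer bears: freight.
FOB price = 321579.91 − 1208.59 = 320371.32

FOB price: USD 320371.32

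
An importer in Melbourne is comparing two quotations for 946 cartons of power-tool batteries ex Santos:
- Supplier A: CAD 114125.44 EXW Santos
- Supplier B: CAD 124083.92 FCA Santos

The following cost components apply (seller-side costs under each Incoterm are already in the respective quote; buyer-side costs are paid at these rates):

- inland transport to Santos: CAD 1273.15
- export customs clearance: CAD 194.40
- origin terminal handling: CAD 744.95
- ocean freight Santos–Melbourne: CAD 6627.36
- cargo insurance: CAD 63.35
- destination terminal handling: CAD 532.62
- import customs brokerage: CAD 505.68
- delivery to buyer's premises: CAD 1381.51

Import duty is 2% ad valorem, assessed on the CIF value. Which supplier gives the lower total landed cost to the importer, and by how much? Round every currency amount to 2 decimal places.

Supplier A (EXW):
CIF value = EXW price + inland to port + export clearance + origin terminal + freight + insurance = 114125.44 + 1273.15 + 194.40 + 744.95 + 6627.36 + 63.35 = 123028.65
Import duty = 123028.65 × 2% = 2460.57
Buyer bears (A): 1273.15 + 194.40 + 744.95 + 6627.36 + 63.35 + 532.62 + 505.68 + 1381.51 = 11323.02
Landed cost (A) = invoice 114125.44 + 11323.02 + duty 2460.57 = 127909.03
Supplier B (FCA):
CIF value = FCA price + origin terminal + freight + insurance = 124083.92 + 744.95 + 6627.36 + 63.35 = 131519.58
Import duty = 131519.58 × 2% = 2630.39
Buyer bears (B): 744.95 + 6627.36 + 63.35 + 532.62 + 505.68 + 1381.51 = 9855.47
Landed cost (B) = invoice 124083.92 + 9855.47 + duty 2630.39 = 136569.78
Difference = |127909.03 − 136569.78| = 8660.75

Supplier A is cheaper by CAD 8660.75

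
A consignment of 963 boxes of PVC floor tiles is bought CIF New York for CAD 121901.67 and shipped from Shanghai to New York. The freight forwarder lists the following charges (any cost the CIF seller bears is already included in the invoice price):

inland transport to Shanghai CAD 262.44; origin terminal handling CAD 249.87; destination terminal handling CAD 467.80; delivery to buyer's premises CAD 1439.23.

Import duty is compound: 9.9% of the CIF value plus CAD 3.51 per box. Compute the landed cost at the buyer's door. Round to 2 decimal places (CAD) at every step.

Total landed cost: CAD 139257.10

CIF: the seller pays costs through ocean freight and marine insurance to the destination port.
Already in the invoice (seller's account under CIF): inland to port, origin terminal — exclude.
The CIF price already equals the CIF value: 121901.67
Ad valorem component: 121901.67 × 9.9% = 12068.27
Specific component: 963 × 3.51 = 3380.13
Import duty = 12068.27 + 3380.13 = 15448.40
Buyer bears: destination terminal 467.80 + delivery 1439.23 + duty 15448.40 = 17355.43
Landed cost = invoice 121901.67 + 17355.43 = 139257.10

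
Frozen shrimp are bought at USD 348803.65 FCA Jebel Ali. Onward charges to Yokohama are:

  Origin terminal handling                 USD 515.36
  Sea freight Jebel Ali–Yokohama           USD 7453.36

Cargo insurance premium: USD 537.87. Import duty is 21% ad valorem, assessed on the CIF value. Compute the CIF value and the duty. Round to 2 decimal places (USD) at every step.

CIF = FCA price + pre-shipment costs + freight + insurance
CIF = 348803.65 + 515.36 + 7453.36 + 537.87 = 357310.24
Import duty = 357310.24 × 21% = 75035.15

CIF value: USD 357310.24; import duty: USD 75035.15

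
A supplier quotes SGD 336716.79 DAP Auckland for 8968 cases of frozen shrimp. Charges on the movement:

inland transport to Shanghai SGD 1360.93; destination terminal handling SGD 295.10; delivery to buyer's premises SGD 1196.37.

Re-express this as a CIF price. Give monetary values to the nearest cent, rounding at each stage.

Not relevant to the conversion: inland to port — on the seller under both DAP and CIF; already in the DAP price and stays in the CIF price.
From DAP to CIF, the seller no longer bears: destination terminal, delivery.
CIF price = 336716.79 − 295.10 − 1196.37 = 335225.32

CIF price: SGD 335225.32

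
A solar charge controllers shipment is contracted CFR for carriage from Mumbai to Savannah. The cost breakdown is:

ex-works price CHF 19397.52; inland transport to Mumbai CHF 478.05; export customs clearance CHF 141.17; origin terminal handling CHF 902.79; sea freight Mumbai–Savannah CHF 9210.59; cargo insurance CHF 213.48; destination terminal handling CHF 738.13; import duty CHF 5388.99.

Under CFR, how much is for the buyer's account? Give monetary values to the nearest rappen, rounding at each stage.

Buyer's account: CHF 6340.60

CFR: the seller pays costs through ocean freight to the destination port, but not insurance.
Seller's account: goods 19397.52 + inland to port 478.05 + export clearance 141.17 + origin terminal 902.79 + freight 9210.59 = 30130.12
Buyer's account: insurance 213.48 + destination terminal 738.13 + duty 5388.99 = 6340.60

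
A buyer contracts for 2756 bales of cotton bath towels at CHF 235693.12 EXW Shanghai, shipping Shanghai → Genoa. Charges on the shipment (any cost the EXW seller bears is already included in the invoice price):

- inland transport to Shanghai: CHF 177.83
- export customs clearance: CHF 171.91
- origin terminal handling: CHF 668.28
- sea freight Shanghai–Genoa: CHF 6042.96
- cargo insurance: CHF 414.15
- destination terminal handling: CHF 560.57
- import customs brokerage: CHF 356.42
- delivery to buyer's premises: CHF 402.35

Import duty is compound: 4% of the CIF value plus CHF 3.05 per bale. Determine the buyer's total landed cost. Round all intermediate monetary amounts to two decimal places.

EXW: the seller makes goods available at their premises; the buyer bears all onward costs.
CIF value = EXW price + inland to port + export clearance + origin terminal + freight + insurance = 235693.12 + 177.83 + 171.91 + 668.28 + 6042.96 + 414.15 = 243168.25
Ad valorem component: 243168.25 × 4% = 9726.73
Specific component: 2756 × 3.05 = 8405.80
Import duty = 9726.73 + 8405.80 = 18132.53
Buyer bears: inland to port 177.83 + export clearance 171.91 + origin terminal 668.28 + freight 6042.96 + insurance 414.15 + destination terminal 560.57 + brokerage 356.42 + delivery 402.35 + duty 18132.53 = 26927.00
Landed cost = invoice 235693.12 + 26927.00 = 262620.12

Total landed cost: CHF 262620.12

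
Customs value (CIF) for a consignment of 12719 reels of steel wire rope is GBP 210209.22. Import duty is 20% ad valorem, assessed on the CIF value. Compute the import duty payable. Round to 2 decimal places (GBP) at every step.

Import duty: GBP 42041.84

Import duty = 210209.22 × 20% = 42041.84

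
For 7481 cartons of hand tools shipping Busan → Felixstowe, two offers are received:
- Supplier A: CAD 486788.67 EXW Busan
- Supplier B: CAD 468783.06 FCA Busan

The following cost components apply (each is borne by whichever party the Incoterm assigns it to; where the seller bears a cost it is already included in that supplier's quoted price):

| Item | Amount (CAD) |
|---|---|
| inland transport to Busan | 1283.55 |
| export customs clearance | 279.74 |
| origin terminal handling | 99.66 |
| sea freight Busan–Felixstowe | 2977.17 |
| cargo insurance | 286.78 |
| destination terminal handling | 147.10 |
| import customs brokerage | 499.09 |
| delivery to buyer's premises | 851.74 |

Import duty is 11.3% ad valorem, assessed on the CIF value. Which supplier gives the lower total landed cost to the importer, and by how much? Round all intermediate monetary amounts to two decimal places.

Supplier B is cheaper by CAD 21780.19

Supplier A (EXW):
CIF value = EXW price + inland to port + export clearance + origin terminal + freight + insurance = 486788.67 + 1283.55 + 279.74 + 99.66 + 2977.17 + 286.78 = 491715.57
Import duty = 491715.57 × 11.3% = 55563.86
Buyer bears (A): 1283.55 + 279.74 + 99.66 + 2977.17 + 286.78 + 147.10 + 499.09 + 851.74 = 6424.83
Landed cost (A) = invoice 486788.67 + 6424.83 + duty 55563.86 = 548777.36
Supplier B (FCA):
CIF value = FCA price + origin terminal + freight + insurance = 468783.06 + 99.66 + 2977.17 + 286.78 = 472146.67
Import duty = 472146.67 × 11.3% = 53352.57
Buyer bears (B): 99.66 + 2977.17 + 286.78 + 147.10 + 499.09 + 851.74 = 4861.54
Landed cost (B) = invoice 468783.06 + 4861.54 + duty 53352.57 = 526997.17
Difference = |548777.36 − 526997.17| = 21780.19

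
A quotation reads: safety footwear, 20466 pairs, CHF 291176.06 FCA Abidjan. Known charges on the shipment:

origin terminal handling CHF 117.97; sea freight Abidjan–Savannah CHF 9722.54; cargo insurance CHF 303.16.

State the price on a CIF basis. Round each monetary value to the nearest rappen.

CIF price: CHF 301319.73

From FCA to CIF, the seller additionally bears: origin terminal, freight, insurance.
CIF price = 291176.06 + 117.97 + 9722.54 + 303.16 = 301319.73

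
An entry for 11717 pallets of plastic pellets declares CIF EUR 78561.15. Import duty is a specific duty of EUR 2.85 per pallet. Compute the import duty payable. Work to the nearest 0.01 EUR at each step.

Import duty = 11717 × 2.85 = 33393.45

Import duty: EUR 33393.45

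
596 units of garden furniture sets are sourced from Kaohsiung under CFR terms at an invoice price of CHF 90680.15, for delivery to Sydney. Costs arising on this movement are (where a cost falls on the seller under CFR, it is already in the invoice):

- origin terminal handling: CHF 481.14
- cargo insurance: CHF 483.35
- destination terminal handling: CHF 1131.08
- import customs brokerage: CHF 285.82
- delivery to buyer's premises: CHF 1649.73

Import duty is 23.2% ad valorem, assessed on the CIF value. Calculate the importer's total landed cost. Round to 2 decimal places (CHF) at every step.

Total landed cost: CHF 115380.06

CFR: the seller pays costs through ocean freight to the destination port, but not insurance.
Already in the invoice (seller's account under CFR): origin terminal — exclude.
CIF value = CFR price + insurance = 90680.15 + 483.35 = 91163.50
Import duty = 91163.50 × 23.2% = 21149.93
Buyer bears: insurance 483.35 + destination terminal 1131.08 + brokerage 285.82 + delivery 1649.73 + duty 21149.93 = 24699.91
Landed cost = invoice 90680.15 + 24699.91 = 115380.06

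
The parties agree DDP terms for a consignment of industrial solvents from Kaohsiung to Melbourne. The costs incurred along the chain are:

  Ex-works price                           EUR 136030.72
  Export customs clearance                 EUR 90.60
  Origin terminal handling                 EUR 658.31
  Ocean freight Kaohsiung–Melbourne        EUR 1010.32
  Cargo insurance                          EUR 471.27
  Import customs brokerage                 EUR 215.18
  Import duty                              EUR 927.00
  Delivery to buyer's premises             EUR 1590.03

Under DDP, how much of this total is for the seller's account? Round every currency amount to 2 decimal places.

Seller's account: EUR 140993.43

DDP: the seller bears all costs including import duty.
Seller's account: goods 136030.72 + export clearance 90.60 + origin terminal 658.31 + freight 1010.32 + insurance 471.27 + brokerage 215.18 + duty 927.00 + delivery 1590.03 = 140993.43
Buyer's account: 0.00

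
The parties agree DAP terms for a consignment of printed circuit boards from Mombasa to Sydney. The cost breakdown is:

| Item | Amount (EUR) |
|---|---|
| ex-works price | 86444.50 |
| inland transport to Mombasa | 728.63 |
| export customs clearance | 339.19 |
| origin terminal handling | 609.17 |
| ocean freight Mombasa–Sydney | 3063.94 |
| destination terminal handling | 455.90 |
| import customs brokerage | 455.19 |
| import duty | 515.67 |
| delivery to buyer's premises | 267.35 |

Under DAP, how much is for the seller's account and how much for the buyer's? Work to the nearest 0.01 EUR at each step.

Seller: EUR 91908.68; buyer: EUR 970.86

DAP: the seller bears all costs to the named destination except import duty and clearance.
Seller's account: goods 86444.50 + inland to port 728.63 + export clearance 339.19 + origin terminal 609.17 + freight 3063.94 + destination terminal 455.90 + delivery 267.35 = 91908.68
Buyer's account: brokerage 455.19 + duty 515.67 = 970.86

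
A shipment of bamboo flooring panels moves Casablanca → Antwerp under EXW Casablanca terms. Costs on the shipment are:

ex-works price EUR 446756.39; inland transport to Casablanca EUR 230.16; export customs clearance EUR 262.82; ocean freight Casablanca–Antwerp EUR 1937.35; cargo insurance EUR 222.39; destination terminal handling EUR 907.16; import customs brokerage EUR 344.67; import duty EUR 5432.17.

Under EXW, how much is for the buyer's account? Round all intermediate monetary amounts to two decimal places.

EXW: the seller makes goods available at their premises; the buyer bears all onward costs.
Seller's account: goods 446756.39 = 446756.39
Buyer's account: inland to port 230.16 + export clearance 262.82 + freight 1937.35 + insurance 222.39 + destination terminal 907.16 + brokerage 344.67 + duty 5432.17 = 9336.72

Buyer's account: EUR 9336.72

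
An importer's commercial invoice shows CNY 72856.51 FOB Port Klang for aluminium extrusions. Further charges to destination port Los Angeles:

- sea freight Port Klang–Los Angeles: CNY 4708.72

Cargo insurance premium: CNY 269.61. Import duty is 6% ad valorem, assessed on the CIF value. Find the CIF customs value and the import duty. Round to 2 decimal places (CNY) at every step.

CIF value: CNY 77834.84; import duty: CNY 4670.09

CIF = FOB price + freight + insurance
CIF = 72856.51 + 4708.72 + 269.61 = 77834.84
Import duty = 77834.84 × 6% = 4670.09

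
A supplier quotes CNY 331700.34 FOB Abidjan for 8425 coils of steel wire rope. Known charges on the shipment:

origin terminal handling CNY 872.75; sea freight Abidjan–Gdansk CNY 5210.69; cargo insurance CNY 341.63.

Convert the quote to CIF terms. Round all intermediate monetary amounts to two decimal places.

CIF price: CNY 337252.66

Not relevant to the conversion: origin terminal — on the seller under both FOB and CIF; already in the FOB price and stays in the CIF price.
From FOB to CIF, the seller additionally bears: freight, insurance.
CIF price = 331700.34 + 5210.69 + 341.63 = 337252.66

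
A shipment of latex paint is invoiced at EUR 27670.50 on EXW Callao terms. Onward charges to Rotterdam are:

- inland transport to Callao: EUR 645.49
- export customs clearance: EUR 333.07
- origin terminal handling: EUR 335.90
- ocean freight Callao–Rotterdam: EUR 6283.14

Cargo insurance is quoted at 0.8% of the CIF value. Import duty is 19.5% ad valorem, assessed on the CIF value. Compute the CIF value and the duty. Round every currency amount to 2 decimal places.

CIF value: EUR 35552.52; import duty: EUR 6932.74

Let C be the CIF value. C = EXW price + pre-shipment costs + freight + 0.8% × C
C − 0.8% × C = 27670.50 + 645.49 + 333.07 + 335.90 + 6283.14
0.992 × C = 35268.10
C = 35268.10 / 0.992 = 35552.52
Insurance premium = 0.8% × 35552.52 = 284.42
Import duty = 35552.52 × 19.5% = 6932.74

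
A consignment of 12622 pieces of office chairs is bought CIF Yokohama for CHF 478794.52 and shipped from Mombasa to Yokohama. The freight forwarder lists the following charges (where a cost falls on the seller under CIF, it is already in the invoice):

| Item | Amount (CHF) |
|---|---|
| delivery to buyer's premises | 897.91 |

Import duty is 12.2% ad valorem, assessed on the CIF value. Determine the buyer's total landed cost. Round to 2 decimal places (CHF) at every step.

CIF: the seller pays costs through ocean freight and marine insurance to the destination port.
The CIF price already equals the CIF value: 478794.52
Import duty = 478794.52 × 12.2% = 58412.93
Buyer bears: delivery 897.91 + duty 58412.93 = 59310.84
Landed cost = invoice 478794.52 + 59310.84 = 538105.36

Total landed cost: CHF 538105.36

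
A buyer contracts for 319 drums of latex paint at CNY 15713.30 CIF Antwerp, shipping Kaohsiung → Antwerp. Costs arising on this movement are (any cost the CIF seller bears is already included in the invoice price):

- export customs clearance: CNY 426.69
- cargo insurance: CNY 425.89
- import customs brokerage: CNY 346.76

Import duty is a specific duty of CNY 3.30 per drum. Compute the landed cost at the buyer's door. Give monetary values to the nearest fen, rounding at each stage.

Total landed cost: CNY 17112.76

CIF: the seller pays costs through ocean freight and marine insurance to the destination port.
Already in the invoice (seller's account under CIF): export clearance, insurance — exclude.
The CIF price already equals the CIF value: 15713.30
Import duty = 319 × 3.30 = 1052.70
Buyer bears: brokerage 346.76 + duty 1052.70 = 1399.46
Landed cost = invoice 15713.30 + 1399.46 = 17112.76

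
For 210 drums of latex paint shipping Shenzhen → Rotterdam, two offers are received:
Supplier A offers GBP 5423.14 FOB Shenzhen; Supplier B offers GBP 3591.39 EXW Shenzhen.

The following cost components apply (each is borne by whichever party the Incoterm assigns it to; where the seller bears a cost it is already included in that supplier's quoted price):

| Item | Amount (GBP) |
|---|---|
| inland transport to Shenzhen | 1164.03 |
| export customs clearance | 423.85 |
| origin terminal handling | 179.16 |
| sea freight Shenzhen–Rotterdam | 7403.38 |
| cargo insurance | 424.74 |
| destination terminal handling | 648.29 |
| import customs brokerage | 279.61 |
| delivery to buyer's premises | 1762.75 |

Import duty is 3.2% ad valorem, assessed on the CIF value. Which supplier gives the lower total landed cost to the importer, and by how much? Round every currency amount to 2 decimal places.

Supplier B is cheaper by GBP 66.78

Supplier A (FOB):
CIF value = FOB price + freight + insurance = 5423.14 + 7403.38 + 424.74 = 13251.26
Import duty = 13251.26 × 3.2% = 424.04
Buyer bears (A): 7403.38 + 424.74 + 648.29 + 279.61 + 1762.75 = 10518.77
Landed cost (A) = invoice 5423.14 + 10518.77 + duty 424.04 = 16365.95
Supplier B (EXW):
CIF value = EXW price + inland to port + export clearance + origin terminal + freight + insurance = 3591.39 + 1164.03 + 423.85 + 179.16 + 7403.38 + 424.74 = 13186.55
Import duty = 13186.55 × 3.2% = 421.97
Buyer bears (B): 1164.03 + 423.85 + 179.16 + 7403.38 + 424.74 + 648.29 + 279.61 + 1762.75 = 12285.81
Landed cost (B) = invoice 3591.39 + 12285.81 + duty 421.97 = 16299.17
Difference = |16365.95 − 16299.17| = 66.78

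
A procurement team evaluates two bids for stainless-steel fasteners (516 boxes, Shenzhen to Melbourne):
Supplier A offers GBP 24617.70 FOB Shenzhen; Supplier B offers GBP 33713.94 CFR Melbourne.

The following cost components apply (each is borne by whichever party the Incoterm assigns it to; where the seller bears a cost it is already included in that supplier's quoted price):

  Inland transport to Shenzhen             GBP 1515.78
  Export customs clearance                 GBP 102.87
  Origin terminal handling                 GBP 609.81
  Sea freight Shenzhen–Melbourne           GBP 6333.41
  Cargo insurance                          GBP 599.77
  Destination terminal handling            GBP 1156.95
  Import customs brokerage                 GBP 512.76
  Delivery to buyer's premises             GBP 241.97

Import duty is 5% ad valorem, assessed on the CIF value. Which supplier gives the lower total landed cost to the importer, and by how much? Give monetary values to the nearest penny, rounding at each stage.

Supplier A is cheaper by GBP 2900.98

Supplier A (FOB):
CIF value = FOB price + freight + insurance = 24617.70 + 6333.41 + 599.77 = 31550.88
Import duty = 31550.88 × 5% = 1577.54
Buyer bears (A): 6333.41 + 599.77 + 1156.95 + 512.76 + 241.97 = 8844.86
Landed cost (A) = invoice 24617.70 + 8844.86 + duty 1577.54 = 35040.10
Supplier B (CFR):
CIF value = CFR price + insurance = 33713.94 + 599.77 = 34313.71
Import duty = 34313.71 × 5% = 1715.69
Buyer bears (B): 599.77 + 1156.95 + 512.76 + 241.97 = 2511.45
Landed cost (B) = invoice 33713.94 + 2511.45 + duty 1715.69 = 37941.08
Difference = |35040.10 − 37941.08| = 2900.98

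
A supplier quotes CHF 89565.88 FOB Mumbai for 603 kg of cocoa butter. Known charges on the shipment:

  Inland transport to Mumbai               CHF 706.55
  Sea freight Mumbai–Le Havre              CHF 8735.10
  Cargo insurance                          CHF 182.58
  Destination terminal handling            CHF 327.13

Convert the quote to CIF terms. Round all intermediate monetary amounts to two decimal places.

Not relevant to the conversion: inland to port — on the seller under both FOB and CIF; already in the FOB price and stays in the CIF price. destination terminal — on the buyer under both terms; not part of either seller's price.
From FOB to CIF, the seller additionally bears: freight, insurance.
CIF price = 89565.88 + 8735.10 + 182.58 = 98483.56

CIF price: CHF 98483.56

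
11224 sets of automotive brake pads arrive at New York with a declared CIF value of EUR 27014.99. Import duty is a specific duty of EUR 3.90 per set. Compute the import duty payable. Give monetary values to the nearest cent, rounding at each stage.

Import duty: EUR 43773.60

Import duty = 11224 × 3.90 = 43773.60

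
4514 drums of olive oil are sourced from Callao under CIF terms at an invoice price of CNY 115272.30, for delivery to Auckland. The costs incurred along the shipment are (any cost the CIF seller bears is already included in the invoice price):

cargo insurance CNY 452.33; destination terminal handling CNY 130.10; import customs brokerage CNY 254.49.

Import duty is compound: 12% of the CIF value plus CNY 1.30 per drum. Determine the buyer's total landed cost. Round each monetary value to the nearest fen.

CIF: the seller pays costs through ocean freight and marine insurance to the destination port.
Already in the invoice (seller's account under CIF): insurance — exclude.
The CIF price already equals the CIF value: 115272.30
Ad valorem component: 115272.30 × 12% = 13832.68
Specific component: 4514 × 1.30 = 5868.20
Import duty = 13832.68 + 5868.20 = 19700.88
Buyer bears: destination terminal 130.10 + brokerage 254.49 + duty 19700.88 = 20085.47
Landed cost = invoice 115272.30 + 20085.47 = 135357.77

Total landed cost: CNY 135357.77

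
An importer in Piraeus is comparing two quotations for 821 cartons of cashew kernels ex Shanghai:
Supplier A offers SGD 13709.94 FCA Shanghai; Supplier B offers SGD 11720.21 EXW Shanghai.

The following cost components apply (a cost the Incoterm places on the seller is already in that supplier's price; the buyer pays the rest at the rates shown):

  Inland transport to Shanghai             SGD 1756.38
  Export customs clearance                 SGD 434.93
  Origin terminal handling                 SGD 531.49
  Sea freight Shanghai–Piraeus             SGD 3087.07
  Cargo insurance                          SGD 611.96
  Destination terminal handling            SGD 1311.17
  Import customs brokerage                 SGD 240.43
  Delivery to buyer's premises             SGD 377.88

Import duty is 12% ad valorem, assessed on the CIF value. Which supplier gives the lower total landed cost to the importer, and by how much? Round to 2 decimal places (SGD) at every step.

Supplier A is cheaper by SGD 225.76

Supplier A (FCA):
CIF value = FCA price + origin terminal + freight + insurance = 13709.94 + 531.49 + 3087.07 + 611.96 = 17940.46
Import duty = 17940.46 × 12% = 2152.86
Buyer bears (A): 531.49 + 3087.07 + 611.96 + 1311.17 + 240.43 + 377.88 = 6160.00
Landed cost (A) = invoice 13709.94 + 6160.00 + duty 2152.86 = 22022.80
Supplier B (EXW):
CIF value = EXW price + inland to port + export clearance + origin terminal + freight + insurance = 11720.21 + 1756.38 + 434.93 + 531.49 + 3087.07 + 611.96 = 18142.04
Import duty = 18142.04 × 12% = 2177.04
Buyer bears (B): 1756.38 + 434.93 + 531.49 + 3087.07 + 611.96 + 1311.17 + 240.43 + 377.88 = 8351.31
Landed cost (B) = invoice 11720.21 + 8351.31 + duty 2177.04 = 22248.56
Difference = |22022.80 − 22248.56| = 225.76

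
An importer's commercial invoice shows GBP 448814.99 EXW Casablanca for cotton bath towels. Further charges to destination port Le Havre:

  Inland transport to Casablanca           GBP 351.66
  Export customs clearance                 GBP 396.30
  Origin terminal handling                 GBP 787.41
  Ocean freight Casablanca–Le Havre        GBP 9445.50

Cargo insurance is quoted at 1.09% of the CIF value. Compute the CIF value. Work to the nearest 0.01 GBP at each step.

CIF value: GBP 464862.87

Let C be the CIF value. C = EXW price + pre-shipment costs + freight + 1.09% × C
C − 1.09% × C = 448814.99 + 351.66 + 396.30 + 787.41 + 9445.50
0.9891 × C = 459795.86
C = 459795.86 / 0.9891 = 464862.87
Insurance premium = 1.09% × 464862.87 = 5067.01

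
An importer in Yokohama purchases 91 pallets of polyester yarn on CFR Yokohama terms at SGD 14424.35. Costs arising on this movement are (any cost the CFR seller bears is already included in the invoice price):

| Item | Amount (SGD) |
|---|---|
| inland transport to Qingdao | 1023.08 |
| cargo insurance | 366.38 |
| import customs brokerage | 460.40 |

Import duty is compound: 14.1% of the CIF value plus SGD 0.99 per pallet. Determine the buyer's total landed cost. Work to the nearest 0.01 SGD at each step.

Total landed cost: SGD 17426.71

CFR: the seller pays costs through ocean freight to the destination port, but not insurance.
Already in the invoice (seller's account under CFR): inland to port — exclude.
CIF value = CFR price + insurance = 14424.35 + 366.38 = 14790.73
Ad valorem component: 14790.73 × 14.1% = 2085.49
Specific component: 91 × 0.99 = 90.09
Import duty = 2085.49 + 90.09 = 2175.58
Buyer bears: insurance 366.38 + brokerage 460.40 + duty 2175.58 = 3002.36
Landed cost = invoice 14424.35 + 3002.36 = 17426.71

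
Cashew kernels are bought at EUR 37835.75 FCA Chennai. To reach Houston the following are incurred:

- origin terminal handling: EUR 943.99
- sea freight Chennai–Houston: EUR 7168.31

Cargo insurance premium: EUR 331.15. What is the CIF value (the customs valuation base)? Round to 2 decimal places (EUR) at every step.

CIF value: EUR 46279.20

CIF = FCA price + pre-shipment costs + freight + insurance
CIF = 37835.75 + 943.99 + 7168.31 + 331.15 = 46279.20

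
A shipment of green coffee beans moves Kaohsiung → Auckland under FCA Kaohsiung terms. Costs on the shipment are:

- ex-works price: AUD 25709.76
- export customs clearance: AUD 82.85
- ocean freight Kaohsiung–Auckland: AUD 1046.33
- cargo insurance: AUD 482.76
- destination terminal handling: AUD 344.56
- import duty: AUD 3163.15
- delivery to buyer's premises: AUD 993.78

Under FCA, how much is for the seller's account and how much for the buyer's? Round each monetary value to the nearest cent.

Seller: AUD 25792.61; buyer: AUD 6030.58

FCA: the seller delivers export-cleared goods to the carrier; the buyer bears costs from that point.
Seller's account: goods 25709.76 + export clearance 82.85 = 25792.61
Buyer's account: freight 1046.33 + insurance 482.76 + destination terminal 344.56 + duty 3163.15 + delivery 993.78 = 6030.58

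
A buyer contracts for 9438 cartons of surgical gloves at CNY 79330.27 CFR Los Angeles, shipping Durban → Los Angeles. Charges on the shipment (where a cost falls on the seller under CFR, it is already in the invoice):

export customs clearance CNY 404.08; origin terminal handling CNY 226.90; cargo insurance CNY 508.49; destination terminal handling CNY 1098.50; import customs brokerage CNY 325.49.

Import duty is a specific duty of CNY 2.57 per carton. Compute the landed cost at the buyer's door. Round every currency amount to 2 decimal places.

CFR: the seller pays costs through ocean freight to the destination port, but not insurance.
Already in the invoice (seller's account under CFR): export clearance, origin terminal — exclude.
CIF value = CFR price + insurance = 79330.27 + 508.49 = 79838.76
Import duty = 9438 × 2.57 = 24255.66
Buyer bears: insurance 508.49 + destination terminal 1098.50 + brokerage 325.49 + duty 24255.66 = 26188.14
Landed cost = invoice 79330.27 + 26188.14 = 105518.41

Total landed cost: CNY 105518.41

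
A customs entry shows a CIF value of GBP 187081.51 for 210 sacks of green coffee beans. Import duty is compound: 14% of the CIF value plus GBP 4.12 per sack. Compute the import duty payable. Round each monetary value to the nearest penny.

Ad valorem component: 187081.51 × 14% = 26191.41
Specific component: 210 × 4.12 = 865.20
Import duty = 26191.41 + 865.20 = 27056.61

Import duty: GBP 27056.61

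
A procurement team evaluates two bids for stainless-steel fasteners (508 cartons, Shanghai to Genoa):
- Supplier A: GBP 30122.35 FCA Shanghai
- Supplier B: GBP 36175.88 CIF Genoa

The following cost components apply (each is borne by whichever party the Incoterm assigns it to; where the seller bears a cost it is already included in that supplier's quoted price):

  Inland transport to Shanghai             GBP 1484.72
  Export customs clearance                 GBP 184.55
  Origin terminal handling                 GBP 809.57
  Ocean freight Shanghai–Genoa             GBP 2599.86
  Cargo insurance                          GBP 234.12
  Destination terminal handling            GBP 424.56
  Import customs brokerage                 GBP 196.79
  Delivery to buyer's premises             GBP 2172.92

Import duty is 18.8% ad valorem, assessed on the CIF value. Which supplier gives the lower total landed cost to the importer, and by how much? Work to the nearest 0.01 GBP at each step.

Supplier A is cheaper by GBP 2863.06

Supplier A (FCA):
CIF value = FCA price + origin terminal + freight + insurance = 30122.35 + 809.57 + 2599.86 + 234.12 = 33765.90
Import duty = 33765.90 × 18.8% = 6347.99
Buyer bears (A): 809.57 + 2599.86 + 234.12 + 424.56 + 196.79 + 2172.92 = 6437.82
Landed cost (A) = invoice 30122.35 + 6437.82 + duty 6347.99 = 42908.16
Supplier B (CIF):
The CIF price already equals the CIF value: 36175.88
Import duty = 36175.88 × 18.8% = 6801.07
Buyer bears (B): 424.56 + 196.79 + 2172.92 = 2794.27
Landed cost (B) = invoice 36175.88 + 2794.27 + duty 6801.07 = 45771.22
Difference = |42908.16 − 45771.22| = 2863.06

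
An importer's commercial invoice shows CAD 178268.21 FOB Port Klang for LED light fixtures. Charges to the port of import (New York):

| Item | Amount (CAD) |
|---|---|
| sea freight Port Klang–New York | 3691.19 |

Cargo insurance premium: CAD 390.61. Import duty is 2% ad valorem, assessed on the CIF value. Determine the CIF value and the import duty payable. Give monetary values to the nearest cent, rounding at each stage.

CIF = FOB price + freight + insurance
CIF = 178268.21 + 3691.19 + 390.61 = 182350.01
Import duty = 182350.01 × 2% = 3647.00

CIF value: CAD 182350.01; import duty: CAD 3647.00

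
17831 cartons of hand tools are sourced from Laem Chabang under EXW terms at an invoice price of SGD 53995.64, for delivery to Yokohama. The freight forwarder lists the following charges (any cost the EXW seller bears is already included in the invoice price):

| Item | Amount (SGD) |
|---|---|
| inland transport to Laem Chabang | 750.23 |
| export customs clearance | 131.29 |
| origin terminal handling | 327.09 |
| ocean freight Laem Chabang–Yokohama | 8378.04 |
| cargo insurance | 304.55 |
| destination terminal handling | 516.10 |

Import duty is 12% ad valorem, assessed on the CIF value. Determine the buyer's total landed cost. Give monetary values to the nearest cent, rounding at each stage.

Total landed cost: SGD 72069.36

EXW: the seller makes goods available at their premises; the buyer bears all onward costs.
CIF value = EXW price + inland to port + export clearance + origin terminal + freight + insurance = 53995.64 + 750.23 + 131.29 + 327.09 + 8378.04 + 304.55 = 63886.84
Import duty = 63886.84 × 12% = 7666.42
Buyer bears: inland to port 750.23 + export clearance 131.29 + origin terminal 327.09 + freight 8378.04 + insurance 304.55 + destination terminal 516.10 + duty 7666.42 = 18073.72
Landed cost = invoice 53995.64 + 18073.72 = 72069.36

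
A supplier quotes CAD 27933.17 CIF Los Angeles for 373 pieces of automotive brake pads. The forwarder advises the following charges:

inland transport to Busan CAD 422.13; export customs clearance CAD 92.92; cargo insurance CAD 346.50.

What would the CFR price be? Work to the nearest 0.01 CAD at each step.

Not relevant to the conversion: inland to port, export clearance — on the seller under both CIF and CFR; already in the CIF price and stays in the CFR price.
From CIF to CFR, the seller no longer bears: insurance.
CFR price = 27933.17 − 346.50 = 27586.67

CFR price: CAD 27586.67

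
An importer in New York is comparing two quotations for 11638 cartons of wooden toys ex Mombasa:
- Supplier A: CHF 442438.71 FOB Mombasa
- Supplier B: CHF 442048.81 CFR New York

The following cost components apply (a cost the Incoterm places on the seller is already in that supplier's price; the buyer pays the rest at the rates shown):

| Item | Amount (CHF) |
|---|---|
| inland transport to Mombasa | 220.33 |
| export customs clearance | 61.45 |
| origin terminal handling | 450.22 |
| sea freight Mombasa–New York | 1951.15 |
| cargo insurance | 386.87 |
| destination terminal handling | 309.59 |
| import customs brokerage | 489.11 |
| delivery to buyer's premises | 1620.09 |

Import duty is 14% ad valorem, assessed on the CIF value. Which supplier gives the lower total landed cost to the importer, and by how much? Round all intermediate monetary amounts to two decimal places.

Supplier A (FOB):
CIF value = FOB price + freight + insurance = 442438.71 + 1951.15 + 386.87 = 444776.73
Import duty = 444776.73 × 14% = 62268.74
Buyer bears (A): 1951.15 + 386.87 + 309.59 + 489.11 + 1620.09 = 4756.81
Landed cost (A) = invoice 442438.71 + 4756.81 + duty 62268.74 = 509464.26
Supplier B (CFR):
CIF value = CFR price + insurance = 442048.81 + 386.87 = 442435.68
Import duty = 442435.68 × 14% = 61941.00
Buyer bears (B): 386.87 + 309.59 + 489.11 + 1620.09 = 2805.66
Landed cost (B) = invoice 442048.81 + 2805.66 + duty 61941.00 = 506795.47
Difference = |509464.26 − 506795.47| = 2668.79

Supplier B is cheaper by CHF 2668.79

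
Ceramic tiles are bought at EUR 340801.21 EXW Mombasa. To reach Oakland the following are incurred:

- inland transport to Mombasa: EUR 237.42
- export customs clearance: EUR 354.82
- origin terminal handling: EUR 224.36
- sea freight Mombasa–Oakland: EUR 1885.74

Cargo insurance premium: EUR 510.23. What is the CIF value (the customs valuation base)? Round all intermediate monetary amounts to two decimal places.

CIF = EXW price + pre-shipment costs + freight + insurance
CIF = 340801.21 + 237.42 + 354.82 + 224.36 + 1885.74 + 510.23 = 344013.78

CIF value: EUR 344013.78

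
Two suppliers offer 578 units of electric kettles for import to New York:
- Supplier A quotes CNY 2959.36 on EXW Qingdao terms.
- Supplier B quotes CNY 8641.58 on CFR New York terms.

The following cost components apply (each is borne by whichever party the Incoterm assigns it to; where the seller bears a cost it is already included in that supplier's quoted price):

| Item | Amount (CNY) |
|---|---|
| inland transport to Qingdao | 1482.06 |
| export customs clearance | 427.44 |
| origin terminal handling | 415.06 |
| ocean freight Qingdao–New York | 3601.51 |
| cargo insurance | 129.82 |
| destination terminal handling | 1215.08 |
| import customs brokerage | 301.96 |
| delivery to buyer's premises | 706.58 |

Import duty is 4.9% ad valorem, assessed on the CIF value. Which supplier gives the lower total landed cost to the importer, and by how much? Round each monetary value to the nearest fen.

Supplier A (EXW):
CIF value = EXW price + inland to port + export clearance + origin terminal + freight + insurance = 2959.36 + 1482.06 + 427.44 + 415.06 + 3601.51 + 129.82 = 9015.25
Import duty = 9015.25 × 4.9% = 441.75
Buyer bears (A): 1482.06 + 427.44 + 415.06 + 3601.51 + 129.82 + 1215.08 + 301.96 + 706.58 = 8279.51
Landed cost (A) = invoice 2959.36 + 8279.51 + duty 441.75 = 11680.62
Supplier B (CFR):
CIF value = CFR price + insurance = 8641.58 + 129.82 = 8771.40
Import duty = 8771.40 × 4.9% = 429.80
Buyer bears (B): 129.82 + 1215.08 + 301.96 + 706.58 = 2353.44
Landed cost (B) = invoice 8641.58 + 2353.44 + duty 429.80 = 11424.82
Difference = |11680.62 − 11424.82| = 255.80

Supplier B is cheaper by CNY 255.80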